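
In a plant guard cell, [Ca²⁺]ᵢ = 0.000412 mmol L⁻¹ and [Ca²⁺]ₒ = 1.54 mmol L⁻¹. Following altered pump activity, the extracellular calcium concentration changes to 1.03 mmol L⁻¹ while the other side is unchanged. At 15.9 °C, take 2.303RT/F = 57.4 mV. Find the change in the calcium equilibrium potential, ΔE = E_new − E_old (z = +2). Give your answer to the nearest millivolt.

-5 mV

E_old = (57.4/2)·log₁₀(1.54/0.000412) = 102.53 mV
E_new = (57.4/2)·log₁₀(1.03/0.000412) = 97.52 mV
ΔE = 97.52 − (102.53) = -5.01 mV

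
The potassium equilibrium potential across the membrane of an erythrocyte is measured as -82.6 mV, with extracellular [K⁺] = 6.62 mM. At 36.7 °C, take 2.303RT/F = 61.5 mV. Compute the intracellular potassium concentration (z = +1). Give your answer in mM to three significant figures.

146 mM

Nernst: E = (61.5/1) · log₁₀([out]/[in]), so log₁₀([out]/[in]) = -82.6 × 1 / 61.5 = -1.3431.
[out]/[in] = 10^(-1.3431) = 0.04538.
[in] = 6.62 / 0.04538 = 145.9 mM.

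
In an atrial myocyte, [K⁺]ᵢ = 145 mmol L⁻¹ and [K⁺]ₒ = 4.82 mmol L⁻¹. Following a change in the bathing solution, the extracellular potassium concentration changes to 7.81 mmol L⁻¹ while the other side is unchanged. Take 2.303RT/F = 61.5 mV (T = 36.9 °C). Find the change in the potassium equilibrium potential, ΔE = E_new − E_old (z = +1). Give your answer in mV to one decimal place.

E_old = (61.5/1)·log₁₀(4.82/145) = -90.92 mV
E_new = (61.5/1)·log₁₀(7.81/145) = -78.03 mV
ΔE = -78.03 − (-90.92) = 12.89 mV

12.9 mV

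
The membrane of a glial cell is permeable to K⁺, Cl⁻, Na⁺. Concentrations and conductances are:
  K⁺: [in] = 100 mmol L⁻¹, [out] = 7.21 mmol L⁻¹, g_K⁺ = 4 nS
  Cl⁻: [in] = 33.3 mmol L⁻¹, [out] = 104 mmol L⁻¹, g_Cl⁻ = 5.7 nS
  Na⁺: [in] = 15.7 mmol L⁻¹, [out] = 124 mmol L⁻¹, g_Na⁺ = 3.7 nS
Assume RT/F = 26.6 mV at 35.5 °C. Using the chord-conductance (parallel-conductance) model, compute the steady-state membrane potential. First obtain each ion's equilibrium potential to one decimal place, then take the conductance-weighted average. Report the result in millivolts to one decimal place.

-18.6 mV

E_K⁺ = (26.6/1)·ln(7.21/100) = -70.0 mV
E_Cl⁻ = (26.6/-1)·ln(104/33.3) = -30.3 mV
E_Na⁺ = (26.6/1)·ln(124/15.7) = 55.0 mV
Vm = (Σ gᵢEᵢ)/(Σ gᵢ) = (4·-70.0 + 5.7·-30.3 + 3.7·55.0) / (4 + 5.7 + 3.7)
= -249.21 / 13.4 = -18.60 mV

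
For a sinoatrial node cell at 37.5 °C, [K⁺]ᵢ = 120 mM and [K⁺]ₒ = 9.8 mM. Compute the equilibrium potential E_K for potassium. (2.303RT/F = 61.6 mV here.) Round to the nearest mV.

-67 mV

E = (61.6/z) · log₁₀([K⁺]_out/[K⁺]_in) with z = +1.
= (61.6/1) · log₁₀(9.8/120) = 61.60 · log₁₀(0.08167)
= 61.60 · (-1.0880) = -67.02 mV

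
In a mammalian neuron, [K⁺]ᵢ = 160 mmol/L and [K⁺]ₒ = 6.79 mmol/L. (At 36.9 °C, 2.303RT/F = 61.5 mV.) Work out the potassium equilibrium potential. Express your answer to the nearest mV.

E = (61.5/z) · log₁₀([K⁺]_out/[K⁺]_in) with z = +1.
= (61.5/1) · log₁₀(6.79/160) = 61.50 · log₁₀(0.04244)
= 61.50 · (-1.3723) = -84.39 mV

-84 mV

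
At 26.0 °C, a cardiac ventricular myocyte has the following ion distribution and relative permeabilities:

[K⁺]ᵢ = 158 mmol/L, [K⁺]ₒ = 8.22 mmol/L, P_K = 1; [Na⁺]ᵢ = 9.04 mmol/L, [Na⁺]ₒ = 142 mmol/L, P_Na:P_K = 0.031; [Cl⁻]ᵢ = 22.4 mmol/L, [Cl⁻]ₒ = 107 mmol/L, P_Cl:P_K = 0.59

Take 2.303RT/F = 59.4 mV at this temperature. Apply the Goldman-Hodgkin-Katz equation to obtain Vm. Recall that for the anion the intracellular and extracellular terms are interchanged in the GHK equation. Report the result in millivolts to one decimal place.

Vm = 59.4 · log₁₀[(Σ P·[cation]ₒ + Σ P·[anion]ᵢ) / (Σ P·[cation]ᵢ + Σ P·[anion]ₒ)]
Numerator = 1×8.22 + 0.031×142 + 0.59×22.4 = 25.84
Denominator = 1×158 + 0.031×9.04 + 0.59×107 = 221.4
Vm = 59.4 · log₁₀(0.1167) = 59.4 × (-0.9329) = -55.42 mV

-55.4 mV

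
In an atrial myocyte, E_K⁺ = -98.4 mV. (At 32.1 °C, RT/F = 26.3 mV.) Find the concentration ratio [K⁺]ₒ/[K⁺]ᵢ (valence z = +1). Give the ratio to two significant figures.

0.024

ln([out]/[in]) = E·z/(26.3) = -98.4 × 1 / 26.3 = -3.7414
[out]/[in] = e^(-3.7414) = 0.02372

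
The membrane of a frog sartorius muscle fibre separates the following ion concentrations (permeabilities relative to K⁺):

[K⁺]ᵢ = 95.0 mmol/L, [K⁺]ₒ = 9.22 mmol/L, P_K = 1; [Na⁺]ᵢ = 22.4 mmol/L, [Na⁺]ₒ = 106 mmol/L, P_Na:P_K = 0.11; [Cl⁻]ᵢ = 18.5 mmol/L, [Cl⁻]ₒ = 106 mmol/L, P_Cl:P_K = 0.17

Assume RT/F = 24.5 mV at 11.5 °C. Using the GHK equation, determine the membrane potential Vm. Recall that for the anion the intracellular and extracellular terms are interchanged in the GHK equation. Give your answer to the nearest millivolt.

Vm = 24.5 · ln[(Σ P·[cation]ₒ + Σ P·[anion]ᵢ) / (Σ P·[cation]ᵢ + Σ P·[anion]ₒ)]
Numerator = 1×9.22 + 0.11×106 + 0.17×18.5 = 24.03
Denominator = 1×95.0 + 0.11×22.4 + 0.17×106 = 115.5
Vm = 24.5 · ln(0.20804) = 24.5 × (-1.5700) = -38.47 mV

-38 mV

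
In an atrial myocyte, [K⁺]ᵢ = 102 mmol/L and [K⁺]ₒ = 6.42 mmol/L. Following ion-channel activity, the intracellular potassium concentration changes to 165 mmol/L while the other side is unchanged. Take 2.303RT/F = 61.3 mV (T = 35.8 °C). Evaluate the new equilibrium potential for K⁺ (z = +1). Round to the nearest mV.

After the shift: [K⁺]_out = 6.42, [K⁺]_in = 165 mmol/L.
E_new = (61.3/1)·log₁₀(6.42/165) = 61.30 · (-1.4099) = -86.43 mV

-86 mV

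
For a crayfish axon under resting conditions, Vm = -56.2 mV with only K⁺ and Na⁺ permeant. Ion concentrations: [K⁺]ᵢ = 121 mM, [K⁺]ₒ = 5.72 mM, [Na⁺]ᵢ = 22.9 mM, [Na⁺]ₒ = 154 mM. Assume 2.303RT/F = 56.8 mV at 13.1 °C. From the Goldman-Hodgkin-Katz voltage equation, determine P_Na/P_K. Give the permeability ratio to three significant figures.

0.0440

Let α = P_Na/P_K. GHK: Vm = 56.8·log₁₀[(Kₒ + α·Naₒ)/(Kᵢ + α·Naᵢ)].
10^(Vm/56.8) = 10^(-56.2/56.8) = 0.10246
So 0.10246·(Kᵢ + α·Naᵢ) = Kₒ + α·Naₒ → α = (0.10246·121.0 − 5.72) / (154.0 − 0.10246·22.9)
α = (12.4 − 5.72) / (154.0 − 2.346) = 6.678/151.7 = 0.04403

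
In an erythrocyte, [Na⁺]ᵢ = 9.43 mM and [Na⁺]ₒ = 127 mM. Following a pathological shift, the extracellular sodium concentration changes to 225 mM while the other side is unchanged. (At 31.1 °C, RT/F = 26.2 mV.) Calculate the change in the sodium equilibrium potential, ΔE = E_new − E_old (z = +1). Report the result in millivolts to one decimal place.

15.0 mV

E_old = (26.2/1)·ln(127/9.43) = 68.13 mV
E_new = (26.2/1)·ln(225/9.43) = 83.11 mV
ΔE = 83.11 − (68.13) = 14.98 mV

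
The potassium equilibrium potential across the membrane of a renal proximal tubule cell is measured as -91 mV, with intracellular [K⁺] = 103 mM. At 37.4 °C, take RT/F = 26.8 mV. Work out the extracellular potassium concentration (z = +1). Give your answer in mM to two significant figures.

3.5 mM

Nernst: E = (26.8/1) · ln([out]/[in]), so ln([out]/[in]) = -91.0 × 1 / 26.8 = -3.3955.
[out]/[in] = e^(-3.3955) = 0.03352.
[out] = 0.03352 × 103 = 3.453 mM.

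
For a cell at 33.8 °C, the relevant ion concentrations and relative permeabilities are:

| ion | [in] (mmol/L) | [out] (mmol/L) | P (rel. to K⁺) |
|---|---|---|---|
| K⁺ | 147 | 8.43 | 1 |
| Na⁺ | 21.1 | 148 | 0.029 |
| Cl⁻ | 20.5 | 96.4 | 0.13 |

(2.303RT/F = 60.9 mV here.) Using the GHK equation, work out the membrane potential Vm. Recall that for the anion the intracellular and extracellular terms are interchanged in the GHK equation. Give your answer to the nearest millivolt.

-62 mV

Vm = 60.9 · log₁₀[(Σ P·[cation]ₒ + Σ P·[anion]ᵢ) / (Σ P·[cation]ᵢ + Σ P·[anion]ₒ)]
Numerator = 1×8.43 + 0.029×148 + 0.13×20.5 = 15.39
Denominator = 1×147 + 0.029×21.1 + 0.13×96.4 = 160.1
Vm = 60.9 · log₁₀(0.096082) = 60.9 × (-1.0174) = -61.96 mV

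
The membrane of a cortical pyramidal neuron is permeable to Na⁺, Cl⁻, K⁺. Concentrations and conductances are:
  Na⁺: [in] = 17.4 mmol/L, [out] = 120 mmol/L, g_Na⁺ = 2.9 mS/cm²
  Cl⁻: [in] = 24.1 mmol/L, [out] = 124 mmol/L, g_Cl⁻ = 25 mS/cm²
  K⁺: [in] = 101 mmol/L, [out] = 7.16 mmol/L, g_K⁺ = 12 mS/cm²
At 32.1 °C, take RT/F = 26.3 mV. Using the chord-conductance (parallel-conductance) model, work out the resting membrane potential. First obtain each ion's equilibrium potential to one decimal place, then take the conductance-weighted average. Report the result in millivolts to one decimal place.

-44.2 mV

E_Na⁺ = (26.3/1)·ln(120/17.4) = 50.8 mV
E_Cl⁻ = (26.3/-1)·ln(124/24.1) = -43.1 mV
E_K⁺ = (26.3/1)·ln(7.16/101) = -69.6 mV
Vm = (Σ gᵢEᵢ)/(Σ gᵢ) = (2.9·50.8 + 25·-43.1 + 12·-69.6) / (2.9 + 25 + 12)
= -1765.38 / 39.9 = -44.25 mV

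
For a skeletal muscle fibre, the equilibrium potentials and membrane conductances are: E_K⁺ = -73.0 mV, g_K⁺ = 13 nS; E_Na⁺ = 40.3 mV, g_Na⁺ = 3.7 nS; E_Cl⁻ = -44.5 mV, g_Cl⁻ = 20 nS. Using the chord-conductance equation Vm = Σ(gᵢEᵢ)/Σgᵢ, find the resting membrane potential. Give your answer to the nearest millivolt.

Σ gᵢEᵢ = 13·(-73.0) + 3.7·(40.3) + 20·(-44.5) = -1689.89
Σ gᵢ = 13 + 3.7 + 20 = 36.7
Vm = -1689.89 / 36.7 = -46.05 mV

-46 mV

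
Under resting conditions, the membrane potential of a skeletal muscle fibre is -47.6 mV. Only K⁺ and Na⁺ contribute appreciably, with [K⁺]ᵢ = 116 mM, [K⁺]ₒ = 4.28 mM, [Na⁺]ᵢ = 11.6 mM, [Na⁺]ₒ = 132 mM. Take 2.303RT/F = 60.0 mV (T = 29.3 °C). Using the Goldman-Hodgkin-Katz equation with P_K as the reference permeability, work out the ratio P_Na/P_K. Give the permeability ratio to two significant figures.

0.11

Let α = P_Na/P_K. GHK: Vm = 60.0·log₁₀[(Kₒ + α·Naₒ)/(Kᵢ + α·Naᵢ)].
10^(Vm/60.0) = 10^(-47.6/60.0) = 0.16094
So 0.16094·(Kᵢ + α·Naᵢ) = Kₒ + α·Naₒ → α = (0.16094·116.0 − 4.28) / (132.0 − 0.16094·11.6)
α = (18.67 − 4.28) / (132.0 − 1.867) = 14.39/130.1 = 0.1106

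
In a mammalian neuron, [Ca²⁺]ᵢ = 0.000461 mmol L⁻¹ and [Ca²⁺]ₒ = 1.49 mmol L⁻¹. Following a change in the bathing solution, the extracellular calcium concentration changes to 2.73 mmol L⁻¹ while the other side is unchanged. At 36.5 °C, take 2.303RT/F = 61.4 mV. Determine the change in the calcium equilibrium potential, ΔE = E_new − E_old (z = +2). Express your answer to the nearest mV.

8 mV

E_old = (61.4/2)·log₁₀(1.49/0.000461) = 107.74 mV
E_new = (61.4/2)·log₁₀(2.73/0.000461) = 115.81 mV
ΔE = 115.81 − (107.74) = 8.07 mV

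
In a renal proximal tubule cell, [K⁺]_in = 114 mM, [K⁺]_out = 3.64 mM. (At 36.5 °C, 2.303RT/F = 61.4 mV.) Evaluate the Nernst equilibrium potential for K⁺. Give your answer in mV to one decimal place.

E = (61.4/z) · log₁₀([K⁺]_out/[K⁺]_in) with z = +1.
= (61.4/1) · log₁₀(3.64/114) = 61.40 · log₁₀(0.03193)
= 61.40 · (-1.4958) = -91.84 mV

-91.8 mV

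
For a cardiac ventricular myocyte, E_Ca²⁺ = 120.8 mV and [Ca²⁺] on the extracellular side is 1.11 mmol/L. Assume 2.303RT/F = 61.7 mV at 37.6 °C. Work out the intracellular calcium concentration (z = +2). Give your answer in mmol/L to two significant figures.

0.00013 mmol/L

Nernst: E = (61.7/2) · log₁₀([out]/[in]), so log₁₀([out]/[in]) = 120.8 × 2 / 61.7 = 3.9157.
[out]/[in] = 10^(3.9157) = 8236.
[in] = 1.11 / 8236 = 0.0001348 mmol/L.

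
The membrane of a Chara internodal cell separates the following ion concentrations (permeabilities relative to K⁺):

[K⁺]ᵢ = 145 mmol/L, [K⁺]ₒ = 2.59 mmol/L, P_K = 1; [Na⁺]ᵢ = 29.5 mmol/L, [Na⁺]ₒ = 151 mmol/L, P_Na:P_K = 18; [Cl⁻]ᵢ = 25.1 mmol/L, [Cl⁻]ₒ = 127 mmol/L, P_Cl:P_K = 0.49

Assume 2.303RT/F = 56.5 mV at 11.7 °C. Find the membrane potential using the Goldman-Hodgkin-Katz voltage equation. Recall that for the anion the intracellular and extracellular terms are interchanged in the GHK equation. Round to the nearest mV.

Vm = 56.5 · log₁₀[(Σ P·[cation]ₒ + Σ P·[anion]ᵢ) / (Σ P·[cation]ᵢ + Σ P·[anion]ₒ)]
Numerator = 1×2.59 + 18×151 + 0.49×25.1 = 2733
Denominator = 1×145 + 18×29.5 + 0.49×127 = 738.2
Vm = 56.5 · log₁₀(3.7019) = 56.5 × (0.5684) = 32.12 mV

32 mV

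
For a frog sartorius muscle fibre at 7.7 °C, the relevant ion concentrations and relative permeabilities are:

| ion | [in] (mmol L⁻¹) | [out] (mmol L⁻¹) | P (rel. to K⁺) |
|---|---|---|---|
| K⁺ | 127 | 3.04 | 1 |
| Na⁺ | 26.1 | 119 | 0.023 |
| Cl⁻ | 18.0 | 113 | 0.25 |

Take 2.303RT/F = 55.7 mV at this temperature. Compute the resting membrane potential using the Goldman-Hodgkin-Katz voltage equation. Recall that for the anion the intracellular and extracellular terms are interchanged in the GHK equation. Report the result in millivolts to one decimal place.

-65.8 mV

Vm = 55.7 · log₁₀[(Σ P·[cation]ₒ + Σ P·[anion]ᵢ) / (Σ P·[cation]ᵢ + Σ P·[anion]ₒ)]
Numerator = 1×3.04 + 0.023×119 + 0.25×18.0 = 10.28
Denominator = 1×127 + 0.023×26.1 + 0.25×113 = 155.9
Vm = 55.7 · log₁₀(0.065941) = 55.7 × (-1.1808) = -65.77 mV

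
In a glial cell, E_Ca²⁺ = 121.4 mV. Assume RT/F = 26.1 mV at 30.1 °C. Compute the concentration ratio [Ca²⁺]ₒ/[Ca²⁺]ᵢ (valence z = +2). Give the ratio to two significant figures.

ln([out]/[in]) = E·z/(26.1) = 121.4 × 2 / 26.1 = 9.3027
[out]/[in] = e^(9.3027) = 1.097e+04

11000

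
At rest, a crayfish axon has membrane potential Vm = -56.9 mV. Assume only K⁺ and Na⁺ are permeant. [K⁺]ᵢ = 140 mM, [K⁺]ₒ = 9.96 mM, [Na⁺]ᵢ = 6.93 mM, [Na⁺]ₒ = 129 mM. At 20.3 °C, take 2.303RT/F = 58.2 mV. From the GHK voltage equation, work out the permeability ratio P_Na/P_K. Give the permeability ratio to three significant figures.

Let α = P_Na/P_K. GHK: Vm = 58.2·log₁₀[(Kₒ + α·Naₒ)/(Kᵢ + α·Naᵢ)].
10^(Vm/58.2) = 10^(-56.9/58.2) = 0.10528
So 0.10528·(Kᵢ + α·Naᵢ) = Kₒ + α·Naₒ → α = (0.10528·140.0 − 9.96) / (129.0 − 0.10528·6.93)
α = (14.74 − 9.96) / (129.0 − 0.7296) = 4.779/128.3 = 0.03726

0.0373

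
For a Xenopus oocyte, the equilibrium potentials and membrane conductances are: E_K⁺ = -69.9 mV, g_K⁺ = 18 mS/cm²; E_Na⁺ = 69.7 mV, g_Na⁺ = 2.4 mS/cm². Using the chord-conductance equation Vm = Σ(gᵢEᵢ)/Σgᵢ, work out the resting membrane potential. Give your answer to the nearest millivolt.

Σ gᵢEᵢ = 18·(-69.9) + 2.4·(69.7) = -1090.92
Σ gᵢ = 18 + 2.4 = 20.4
Vm = -1090.92 / 20.4 = -53.48 mV

-53 mV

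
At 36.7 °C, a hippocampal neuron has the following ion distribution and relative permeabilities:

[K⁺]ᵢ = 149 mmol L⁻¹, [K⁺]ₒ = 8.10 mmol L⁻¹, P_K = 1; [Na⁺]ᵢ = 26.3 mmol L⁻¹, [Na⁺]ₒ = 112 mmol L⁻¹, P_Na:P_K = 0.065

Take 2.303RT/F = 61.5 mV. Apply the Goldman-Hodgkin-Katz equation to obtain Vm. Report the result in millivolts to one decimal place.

Vm = 61.5 · log₁₀[(Σ P·[cation]ₒ + Σ P·[anion]ᵢ) / (Σ P·[cation]ᵢ + Σ P·[anion]ₒ)]
Numerator = 1×8.10 + 0.065×112 = 15.38
Denominator = 1×149 + 0.065×26.3 = 150.7
Vm = 61.5 · log₁₀(0.10205) = 61.5 × (-0.9912) = -60.96 mV

-61.0 mV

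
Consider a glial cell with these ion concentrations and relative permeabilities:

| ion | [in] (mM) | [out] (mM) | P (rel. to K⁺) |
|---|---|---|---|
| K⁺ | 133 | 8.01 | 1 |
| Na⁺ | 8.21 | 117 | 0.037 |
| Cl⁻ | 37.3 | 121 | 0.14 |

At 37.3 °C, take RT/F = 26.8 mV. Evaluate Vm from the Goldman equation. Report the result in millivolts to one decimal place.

-57.5 mV

Vm = 26.8 · ln[(Σ P·[cation]ₒ + Σ P·[anion]ᵢ) / (Σ P·[cation]ᵢ + Σ P·[anion]ₒ)]
Numerator = 1×8.01 + 0.037×117 + 0.14×37.3 = 17.56
Denominator = 1×133 + 0.037×8.21 + 0.14×121 = 150.2
Vm = 26.8 · ln(0.11688) = 26.8 × (-2.1466) = -57.53 mV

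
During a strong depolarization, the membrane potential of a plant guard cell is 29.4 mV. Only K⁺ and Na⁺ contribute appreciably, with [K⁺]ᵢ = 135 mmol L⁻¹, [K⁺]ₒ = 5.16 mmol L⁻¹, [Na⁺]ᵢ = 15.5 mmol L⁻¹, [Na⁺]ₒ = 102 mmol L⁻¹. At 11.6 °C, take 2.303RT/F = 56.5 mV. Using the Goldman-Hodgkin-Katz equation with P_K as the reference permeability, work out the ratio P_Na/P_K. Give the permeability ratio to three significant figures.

8.73

Let α = P_Na/P_K. GHK: Vm = 56.5·log₁₀[(Kₒ + α·Naₒ)/(Kᵢ + α·Naᵢ)].
10^(Vm/56.5) = 10^(29.4/56.5) = 3.314
So 3.314·(Kᵢ + α·Naᵢ) = Kₒ + α·Naₒ → α = (3.314·135.0 − 5.16) / (102.0 − 3.314·15.5)
α = (447.4 − 5.16) / (102.0 − 51.37) = 442.2/50.63 = 8.734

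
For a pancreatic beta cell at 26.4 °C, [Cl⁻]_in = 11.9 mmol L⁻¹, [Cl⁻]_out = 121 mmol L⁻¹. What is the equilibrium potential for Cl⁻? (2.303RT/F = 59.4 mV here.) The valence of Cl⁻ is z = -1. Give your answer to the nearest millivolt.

-60 mV

E = (59.4/z) · log₁₀([Cl⁻]_out/[Cl⁻]_in) with z = -1.
For an anion, dividing by z = -1 reverses the sign.
= (59.4/-1) · log₁₀(121/11.9) = -59.40 · log₁₀(10.17)
= -59.40 · (1.0072) = -59.83 mV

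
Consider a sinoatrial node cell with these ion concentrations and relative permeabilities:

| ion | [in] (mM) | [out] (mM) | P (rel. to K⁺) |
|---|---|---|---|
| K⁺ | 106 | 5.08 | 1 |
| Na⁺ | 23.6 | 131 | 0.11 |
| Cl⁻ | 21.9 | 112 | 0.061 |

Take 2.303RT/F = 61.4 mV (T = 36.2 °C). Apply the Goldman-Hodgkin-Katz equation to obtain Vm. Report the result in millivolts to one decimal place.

Vm = 61.4 · log₁₀[(Σ P·[cation]ₒ + Σ P·[anion]ᵢ) / (Σ P·[cation]ᵢ + Σ P·[anion]ₒ)]
Numerator = 1×5.08 + 0.11×131 + 0.061×21.9 = 20.83
Denominator = 1×106 + 0.11×23.6 + 0.061×112 = 115.4
Vm = 61.4 · log₁₀(0.18042) = 61.4 × (-0.7437) = -45.66 mV

-45.7 mV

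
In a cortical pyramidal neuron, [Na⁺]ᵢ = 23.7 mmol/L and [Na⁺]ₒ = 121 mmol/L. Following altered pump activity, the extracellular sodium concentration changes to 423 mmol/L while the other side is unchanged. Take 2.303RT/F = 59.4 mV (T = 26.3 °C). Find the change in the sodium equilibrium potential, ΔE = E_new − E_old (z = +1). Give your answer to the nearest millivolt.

32 mV

E_old = (59.4/1)·log₁₀(121/23.7) = 42.06 mV
E_new = (59.4/1)·log₁₀(423/23.7) = 74.34 mV
ΔE = 74.34 − (42.06) = 32.29 mV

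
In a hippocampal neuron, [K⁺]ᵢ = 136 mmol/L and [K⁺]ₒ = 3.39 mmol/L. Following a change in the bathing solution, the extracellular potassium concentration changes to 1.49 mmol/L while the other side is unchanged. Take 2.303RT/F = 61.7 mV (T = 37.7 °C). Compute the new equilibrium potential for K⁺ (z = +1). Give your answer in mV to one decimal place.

After the shift: [K⁺]_out = 1.49, [K⁺]_in = 136 mmol/L.
E_new = (61.7/1)·log₁₀(1.49/136) = 61.70 · (-1.9604) = -120.95 mV

-121.0 mV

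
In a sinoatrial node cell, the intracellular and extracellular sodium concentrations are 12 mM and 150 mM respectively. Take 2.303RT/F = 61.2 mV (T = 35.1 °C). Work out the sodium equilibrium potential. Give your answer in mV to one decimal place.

67.1 mV

E = (61.2/z) · log₁₀([Na⁺]_out/[Na⁺]_in) with z = +1.
= (61.2/1) · log₁₀(150/12) = 61.20 · log₁₀(12.5)
= 61.20 · (1.0969) = 67.13 mV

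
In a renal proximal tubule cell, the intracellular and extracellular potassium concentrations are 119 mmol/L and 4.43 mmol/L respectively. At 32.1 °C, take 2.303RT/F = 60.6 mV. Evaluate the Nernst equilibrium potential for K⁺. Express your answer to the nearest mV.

E = (60.6/z) · log₁₀([K⁺]_out/[K⁺]_in) with z = +1.
= (60.6/1) · log₁₀(4.43/119) = 60.60 · log₁₀(0.03723)
= 60.60 · (-1.4291) = -86.61 mV

-87 mV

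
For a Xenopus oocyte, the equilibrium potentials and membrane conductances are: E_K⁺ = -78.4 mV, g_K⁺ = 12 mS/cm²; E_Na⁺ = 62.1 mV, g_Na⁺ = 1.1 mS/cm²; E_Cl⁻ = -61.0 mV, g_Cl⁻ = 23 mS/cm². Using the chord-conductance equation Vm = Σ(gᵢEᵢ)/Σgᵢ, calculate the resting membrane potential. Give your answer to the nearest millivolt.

-63 mV

Σ gᵢEᵢ = 12·(-78.4) + 1.1·(62.1) + 23·(-61.0) = -2275.49
Σ gᵢ = 12 + 1.1 + 23 = 36.1
Vm = -2275.49 / 36.1 = -63.03 mV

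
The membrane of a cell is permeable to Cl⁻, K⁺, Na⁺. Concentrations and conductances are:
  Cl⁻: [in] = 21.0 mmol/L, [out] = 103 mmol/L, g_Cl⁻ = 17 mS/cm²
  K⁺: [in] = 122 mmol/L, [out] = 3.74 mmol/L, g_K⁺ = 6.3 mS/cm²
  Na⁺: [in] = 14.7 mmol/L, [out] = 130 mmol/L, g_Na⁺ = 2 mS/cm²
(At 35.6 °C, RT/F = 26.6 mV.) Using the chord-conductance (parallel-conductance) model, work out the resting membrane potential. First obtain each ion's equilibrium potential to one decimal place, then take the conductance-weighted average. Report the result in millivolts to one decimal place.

-46.9 mV

E_Cl⁻ = (26.6/-1)·ln(103/21.0) = -42.3 mV
E_K⁺ = (26.6/1)·ln(3.74/122) = -92.7 mV
E_Na⁺ = (26.6/1)·ln(130/14.7) = 58.0 mV
Vm = (Σ gᵢEᵢ)/(Σ gᵢ) = (17·-42.3 + 6.3·-92.7 + 2·58.0) / (17 + 6.3 + 2)
= -1187.11 / 25.3 = -46.92 mV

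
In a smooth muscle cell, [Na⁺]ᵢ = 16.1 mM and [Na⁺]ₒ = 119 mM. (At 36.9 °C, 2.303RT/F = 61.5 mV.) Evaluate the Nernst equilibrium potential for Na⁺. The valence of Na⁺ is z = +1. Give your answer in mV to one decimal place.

E = (61.5/z) · log₁₀([Na⁺]_out/[Na⁺]_in) with z = +1.
= (61.5/1) · log₁₀(119/16.1) = 61.50 · log₁₀(7.391)
= 61.50 · (0.8687) = 53.43 mV

53.4 mV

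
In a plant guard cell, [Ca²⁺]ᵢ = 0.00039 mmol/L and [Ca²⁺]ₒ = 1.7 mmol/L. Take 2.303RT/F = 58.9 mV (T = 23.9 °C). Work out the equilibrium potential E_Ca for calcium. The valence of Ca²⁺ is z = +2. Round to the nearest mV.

E = (58.9/z) · log₁₀([Ca²⁺]_out/[Ca²⁺]_in) with z = +2.
= (58.9/2) · log₁₀(1.7/0.00039) = 29.45 · log₁₀(4359)
= 29.45 · (3.6394) = 107.18 mV

107 mV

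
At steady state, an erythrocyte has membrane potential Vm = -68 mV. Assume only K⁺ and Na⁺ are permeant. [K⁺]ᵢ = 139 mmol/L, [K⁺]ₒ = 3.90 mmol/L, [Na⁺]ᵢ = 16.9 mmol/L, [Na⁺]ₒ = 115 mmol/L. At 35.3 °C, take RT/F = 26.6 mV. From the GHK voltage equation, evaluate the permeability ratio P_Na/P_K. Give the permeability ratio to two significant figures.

Let α = P_Na/P_K. GHK: Vm = 26.6·ln[(Kₒ + α·Naₒ)/(Kᵢ + α·Naᵢ)].
e^(Vm/26.6) = e^(-68.0/26.6) = 0.077584
So 0.077584·(Kᵢ + α·Naᵢ) = Kₒ + α·Naₒ → α = (0.077584·139.0 − 3.9) / (115.0 − 0.077584·16.9)
α = (10.78 − 3.9) / (115.0 − 1.311) = 6.884/113.7 = 0.06055

0.061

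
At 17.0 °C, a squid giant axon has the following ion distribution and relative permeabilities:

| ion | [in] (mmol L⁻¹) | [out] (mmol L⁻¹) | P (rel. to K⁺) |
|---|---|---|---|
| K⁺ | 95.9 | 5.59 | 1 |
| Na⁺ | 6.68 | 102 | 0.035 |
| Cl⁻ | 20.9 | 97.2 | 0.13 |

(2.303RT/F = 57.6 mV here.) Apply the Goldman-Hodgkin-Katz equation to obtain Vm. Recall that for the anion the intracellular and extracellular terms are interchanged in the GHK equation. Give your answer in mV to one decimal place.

-55.4 mV

Vm = 57.6 · log₁₀[(Σ P·[cation]ₒ + Σ P·[anion]ᵢ) / (Σ P·[cation]ᵢ + Σ P·[anion]ₒ)]
Numerator = 1×5.59 + 0.035×102 + 0.13×20.9 = 11.88
Denominator = 1×95.9 + 0.035×6.68 + 0.13×97.2 = 108.8
Vm = 57.6 · log₁₀(0.10919) = 57.6 × (-0.9618) = -55.40 mV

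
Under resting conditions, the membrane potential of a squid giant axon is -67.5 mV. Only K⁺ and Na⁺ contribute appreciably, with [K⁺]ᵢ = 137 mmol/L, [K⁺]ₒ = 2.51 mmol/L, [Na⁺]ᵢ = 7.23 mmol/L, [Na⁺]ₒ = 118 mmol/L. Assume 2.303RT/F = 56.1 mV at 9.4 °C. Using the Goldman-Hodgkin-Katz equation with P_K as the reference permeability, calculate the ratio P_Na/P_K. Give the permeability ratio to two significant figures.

0.052

Let α = P_Na/P_K. GHK: Vm = 56.1·log₁₀[(Kₒ + α·Naₒ)/(Kᵢ + α·Naᵢ)].
10^(Vm/56.1) = 10^(-67.5/56.1) = 0.062631
So 0.062631·(Kᵢ + α·Naᵢ) = Kₒ + α·Naₒ → α = (0.062631·137.0 − 2.51) / (118.0 − 0.062631·7.23)
α = (8.58 − 2.51) / (118.0 − 0.4528) = 6.07/117.5 = 0.05164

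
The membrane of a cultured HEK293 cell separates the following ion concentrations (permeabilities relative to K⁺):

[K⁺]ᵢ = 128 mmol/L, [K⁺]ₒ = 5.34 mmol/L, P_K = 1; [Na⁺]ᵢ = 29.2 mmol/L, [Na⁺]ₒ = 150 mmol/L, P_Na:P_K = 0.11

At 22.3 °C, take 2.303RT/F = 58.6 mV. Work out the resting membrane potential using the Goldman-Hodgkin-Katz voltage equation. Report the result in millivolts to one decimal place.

Vm = 58.6 · log₁₀[(Σ P·[cation]ₒ + Σ P·[anion]ᵢ) / (Σ P·[cation]ᵢ + Σ P·[anion]ₒ)]
Numerator = 1×5.34 + 0.11×150 = 21.84
Denominator = 1×128 + 0.11×29.2 = 131.2
Vm = 58.6 · log₁₀(0.16645) = 58.6 × (-0.7787) = -45.63 mV

-45.6 mV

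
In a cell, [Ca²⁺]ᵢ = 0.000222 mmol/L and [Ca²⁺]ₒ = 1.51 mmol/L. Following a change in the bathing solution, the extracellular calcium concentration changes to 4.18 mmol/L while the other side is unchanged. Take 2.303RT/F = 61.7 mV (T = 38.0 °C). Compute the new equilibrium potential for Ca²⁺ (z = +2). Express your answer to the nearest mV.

132 mV

After the shift: [Ca²⁺]_out = 4.18, [Ca²⁺]_in = 0.000222 mmol/L.
E_new = (61.7/2)·log₁₀(4.18/0.000222) = 30.85 · (4.2748) = 131.88 mV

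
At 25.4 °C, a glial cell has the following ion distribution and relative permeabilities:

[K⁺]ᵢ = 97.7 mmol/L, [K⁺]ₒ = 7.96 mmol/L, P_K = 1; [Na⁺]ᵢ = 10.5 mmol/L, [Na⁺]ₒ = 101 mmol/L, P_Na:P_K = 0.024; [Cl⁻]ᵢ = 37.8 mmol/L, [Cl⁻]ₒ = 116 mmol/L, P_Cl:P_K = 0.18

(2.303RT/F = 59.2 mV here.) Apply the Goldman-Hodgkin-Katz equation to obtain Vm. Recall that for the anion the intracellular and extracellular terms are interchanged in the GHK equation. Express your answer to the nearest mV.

-50 mV

Vm = 59.2 · log₁₀[(Σ P·[cation]ₒ + Σ P·[anion]ᵢ) / (Σ P·[cation]ᵢ + Σ P·[anion]ₒ)]
Numerator = 1×7.96 + 0.024×101 + 0.18×37.8 = 17.19
Denominator = 1×97.7 + 0.024×10.5 + 0.18×116 = 118.8
Vm = 59.2 · log₁₀(0.14464) = 59.2 × (-0.8397) = -49.71 mV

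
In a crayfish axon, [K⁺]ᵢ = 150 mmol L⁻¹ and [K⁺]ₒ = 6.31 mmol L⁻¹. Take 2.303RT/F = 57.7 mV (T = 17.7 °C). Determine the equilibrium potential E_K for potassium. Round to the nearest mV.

-79 mV

E = (57.7/z) · log₁₀([K⁺]_out/[K⁺]_in) with z = +1.
= (57.7/1) · log₁₀(6.31/150) = 57.70 · log₁₀(0.04207)
= 57.70 · (-1.3761) = -79.40 mV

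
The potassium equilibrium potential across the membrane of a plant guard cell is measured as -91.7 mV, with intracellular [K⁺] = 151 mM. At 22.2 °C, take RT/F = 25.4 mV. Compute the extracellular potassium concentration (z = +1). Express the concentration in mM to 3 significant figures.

4.08 mM

Nernst: E = (25.4/1) · ln([out]/[in]), so ln([out]/[in]) = -91.7 × 1 / 25.4 = -3.6102.
[out]/[in] = e^(-3.6102) = 0.02705.
[out] = 0.02705 × 151 = 4.084 mM.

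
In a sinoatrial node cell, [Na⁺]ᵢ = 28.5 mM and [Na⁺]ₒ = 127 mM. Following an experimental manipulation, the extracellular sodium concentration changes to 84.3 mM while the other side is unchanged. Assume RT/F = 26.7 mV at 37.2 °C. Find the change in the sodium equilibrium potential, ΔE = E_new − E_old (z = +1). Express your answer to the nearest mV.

-11 mV

E_old = (26.7/1)·ln(127/28.5) = 39.90 mV
E_new = (26.7/1)·ln(84.3/28.5) = 28.96 mV
ΔE = 28.96 − (39.90) = -10.94 mV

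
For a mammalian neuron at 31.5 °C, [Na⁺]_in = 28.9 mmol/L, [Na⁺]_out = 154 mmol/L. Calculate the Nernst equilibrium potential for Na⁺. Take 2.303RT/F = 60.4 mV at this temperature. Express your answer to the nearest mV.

44 mV

E = (60.4/z) · log₁₀([Na⁺]_out/[Na⁺]_in) with z = +1.
= (60.4/1) · log₁₀(154/28.9) = 60.40 · log₁₀(5.329)
= 60.40 · (0.7266) = 43.89 mV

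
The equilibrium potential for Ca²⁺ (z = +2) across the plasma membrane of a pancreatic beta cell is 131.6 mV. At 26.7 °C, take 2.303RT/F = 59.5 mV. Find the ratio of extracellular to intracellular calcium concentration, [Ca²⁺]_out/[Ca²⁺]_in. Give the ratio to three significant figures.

log₁₀([out]/[in]) = E·z/(59.5) = 131.6 × 2 / 59.5 = 4.4235
[out]/[in] = 10^(4.4235) = 2.652e+04

26500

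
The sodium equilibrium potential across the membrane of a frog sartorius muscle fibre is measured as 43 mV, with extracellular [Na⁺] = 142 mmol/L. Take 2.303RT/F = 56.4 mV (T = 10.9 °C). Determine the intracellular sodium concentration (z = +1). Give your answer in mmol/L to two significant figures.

Nernst: E = (56.4/1) · log₁₀([out]/[in]), so log₁₀([out]/[in]) = 43.0 × 1 / 56.4 = 0.7624.
[out]/[in] = 10^(0.7624) = 5.786.
[in] = 142 / 5.786 = 24.54 mmol/L.

25 mmol/L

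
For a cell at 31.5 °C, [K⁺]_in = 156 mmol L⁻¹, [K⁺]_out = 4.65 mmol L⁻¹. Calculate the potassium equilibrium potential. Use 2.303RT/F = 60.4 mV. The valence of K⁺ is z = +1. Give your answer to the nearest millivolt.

E = (60.4/z) · log₁₀([K⁺]_out/[K⁺]_in) with z = +1.
= (60.4/1) · log₁₀(4.65/156) = 60.40 · log₁₀(0.02981)
= 60.40 · (-1.5257) = -92.15 mV

-92 mV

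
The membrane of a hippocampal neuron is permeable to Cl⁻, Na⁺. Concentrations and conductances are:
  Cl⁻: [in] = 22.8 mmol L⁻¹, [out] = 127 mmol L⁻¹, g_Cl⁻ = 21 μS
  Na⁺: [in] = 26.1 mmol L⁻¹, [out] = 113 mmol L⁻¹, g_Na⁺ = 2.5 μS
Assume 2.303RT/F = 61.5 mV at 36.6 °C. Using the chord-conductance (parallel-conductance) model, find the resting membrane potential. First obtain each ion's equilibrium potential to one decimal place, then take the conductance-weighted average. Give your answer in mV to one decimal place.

-36.9 mV

E_Cl⁻ = (61.5/-1)·log₁₀(127/22.8) = -45.9 mV
E_Na⁺ = (61.5/1)·log₁₀(113/26.1) = 39.1 mV
Vm = (Σ gᵢEᵢ)/(Σ gᵢ) = (21·-45.9 + 2.5·39.1) / (21 + 2.5)
= -866.15 / 23.5 = -36.86 mV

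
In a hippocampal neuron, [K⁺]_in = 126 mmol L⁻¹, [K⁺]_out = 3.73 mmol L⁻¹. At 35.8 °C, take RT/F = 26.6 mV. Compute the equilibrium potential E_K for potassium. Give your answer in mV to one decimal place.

E = (26.6/z) · ln([K⁺]_out/[K⁺]_in) with z = +1.
= (26.6/1) · ln(3.73/126) = 26.60 · ln(0.0296)
= 26.60 · (-3.5199) = -93.63 mV

-93.6 mV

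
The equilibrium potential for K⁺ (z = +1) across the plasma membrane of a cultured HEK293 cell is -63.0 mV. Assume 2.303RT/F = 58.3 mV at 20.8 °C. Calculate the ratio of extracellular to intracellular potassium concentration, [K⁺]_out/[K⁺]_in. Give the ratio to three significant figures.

0.0831

log₁₀([out]/[in]) = E·z/(58.3) = -63.0 × 1 / 58.3 = -1.0806
[out]/[in] = 10^(-1.0806) = 0.08306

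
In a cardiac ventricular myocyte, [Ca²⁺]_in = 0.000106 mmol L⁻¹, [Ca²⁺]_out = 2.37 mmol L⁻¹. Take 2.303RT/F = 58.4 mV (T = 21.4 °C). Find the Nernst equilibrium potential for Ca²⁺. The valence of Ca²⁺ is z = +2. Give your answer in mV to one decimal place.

E = (58.4/z) · log₁₀([Ca²⁺]_out/[Ca²⁺]_in) with z = +2.
= (58.4/2) · log₁₀(2.37/0.000106) = 29.20 · log₁₀(2.236e+04)
= 29.20 · (4.3494) = 127.00 mV

127.0 mV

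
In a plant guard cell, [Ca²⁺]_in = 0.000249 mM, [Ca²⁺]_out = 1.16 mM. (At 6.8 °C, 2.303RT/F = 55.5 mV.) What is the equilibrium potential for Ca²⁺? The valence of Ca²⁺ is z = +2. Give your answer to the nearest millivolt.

E = (55.5/z) · log₁₀([Ca²⁺]_out/[Ca²⁺]_in) with z = +2.
= (55.5/2) · log₁₀(1.16/0.000249) = 27.75 · log₁₀(4659)
= 27.75 · (3.6683) = 101.79 mV

102 mV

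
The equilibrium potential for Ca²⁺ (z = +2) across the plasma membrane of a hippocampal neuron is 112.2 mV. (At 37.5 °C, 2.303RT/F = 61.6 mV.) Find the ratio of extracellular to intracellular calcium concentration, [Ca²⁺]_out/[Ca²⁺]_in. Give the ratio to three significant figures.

log₁₀([out]/[in]) = E·z/(61.6) = 112.2 × 2 / 61.6 = 3.6429
[out]/[in] = 10^(3.6429) = 4394

4390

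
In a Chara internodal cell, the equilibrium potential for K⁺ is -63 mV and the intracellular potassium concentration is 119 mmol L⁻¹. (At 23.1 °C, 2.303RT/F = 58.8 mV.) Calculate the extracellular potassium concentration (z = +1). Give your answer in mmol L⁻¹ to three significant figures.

Nernst: E = (58.8/1) · log₁₀([out]/[in]), so log₁₀([out]/[in]) = -63.0 × 1 / 58.8 = -1.0714.
[out]/[in] = 10^(-1.0714) = 0.08483.
[out] = 0.08483 × 119 = 10.1 mmol L⁻¹.

10.1 mmol L⁻¹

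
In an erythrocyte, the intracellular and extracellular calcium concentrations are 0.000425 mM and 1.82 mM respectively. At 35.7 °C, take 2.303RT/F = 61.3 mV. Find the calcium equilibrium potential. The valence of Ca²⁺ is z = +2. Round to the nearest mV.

E = (61.3/z) · log₁₀([Ca²⁺]_out/[Ca²⁺]_in) with z = +2.
= (61.3/2) · log₁₀(1.82/0.000425) = 30.65 · log₁₀(4282)
= 30.65 · (3.6317) = 111.31 mV

111 mV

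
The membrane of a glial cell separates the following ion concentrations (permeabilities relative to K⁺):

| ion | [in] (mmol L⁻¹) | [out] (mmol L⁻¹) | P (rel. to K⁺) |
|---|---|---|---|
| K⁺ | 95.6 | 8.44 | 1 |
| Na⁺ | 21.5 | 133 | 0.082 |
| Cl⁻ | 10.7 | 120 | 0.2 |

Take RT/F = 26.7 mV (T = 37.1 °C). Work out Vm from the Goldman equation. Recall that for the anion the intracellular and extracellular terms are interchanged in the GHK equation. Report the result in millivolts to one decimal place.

-46.2 mV

Vm = 26.7 · ln[(Σ P·[cation]ₒ + Σ P·[anion]ᵢ) / (Σ P·[cation]ᵢ + Σ P·[anion]ₒ)]
Numerator = 1×8.44 + 0.082×133 + 0.2×10.7 = 21.49
Denominator = 1×95.6 + 0.082×21.5 + 0.2×120 = 121.4
Vm = 26.7 · ln(0.17704) = 26.7 × (-1.7314) = -46.23 mV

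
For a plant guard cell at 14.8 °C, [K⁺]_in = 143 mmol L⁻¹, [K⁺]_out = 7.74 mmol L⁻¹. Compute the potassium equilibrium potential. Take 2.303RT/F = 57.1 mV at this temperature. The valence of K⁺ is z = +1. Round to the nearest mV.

E = (57.1/z) · log₁₀([K⁺]_out/[K⁺]_in) with z = +1.
= (57.1/1) · log₁₀(7.74/143) = 57.10 · log₁₀(0.05413)
= 57.10 · (-1.2666) = -72.32 mV

-72 mV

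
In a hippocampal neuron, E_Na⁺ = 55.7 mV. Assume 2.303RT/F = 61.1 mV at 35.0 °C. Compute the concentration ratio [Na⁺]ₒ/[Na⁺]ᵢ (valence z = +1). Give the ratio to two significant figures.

8.2

log₁₀([out]/[in]) = E·z/(61.1) = 55.7 × 1 / 61.1 = 0.9116
[out]/[in] = 10^(0.9116) = 8.159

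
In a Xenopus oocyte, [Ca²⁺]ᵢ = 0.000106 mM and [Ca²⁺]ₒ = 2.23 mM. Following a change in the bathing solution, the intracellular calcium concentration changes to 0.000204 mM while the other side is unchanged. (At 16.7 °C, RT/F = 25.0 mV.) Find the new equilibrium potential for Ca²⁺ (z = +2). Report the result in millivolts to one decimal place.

After the shift: [Ca²⁺]_out = 2.23, [Ca²⁺]_in = 0.000204 mM.
E_new = (25.0/2)·ln(2.23/0.000204) = 12.50 · (9.2994) = 116.24 mV

116.2 mV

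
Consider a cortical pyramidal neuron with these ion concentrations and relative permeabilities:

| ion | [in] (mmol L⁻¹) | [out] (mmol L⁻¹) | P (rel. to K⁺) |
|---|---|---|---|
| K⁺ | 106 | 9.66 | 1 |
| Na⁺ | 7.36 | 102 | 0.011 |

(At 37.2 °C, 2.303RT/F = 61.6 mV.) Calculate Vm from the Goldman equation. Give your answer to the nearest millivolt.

Vm = 61.6 · log₁₀[(Σ P·[cation]ₒ + Σ P·[anion]ᵢ) / (Σ P·[cation]ᵢ + Σ P·[anion]ₒ)]
Numerator = 1×9.66 + 0.011×102 = 10.78
Denominator = 1×106 + 0.011×7.36 = 106.1
Vm = 61.6 · log₁₀(0.10164) = 61.6 × (-0.9929) = -61.16 mV

-61 mV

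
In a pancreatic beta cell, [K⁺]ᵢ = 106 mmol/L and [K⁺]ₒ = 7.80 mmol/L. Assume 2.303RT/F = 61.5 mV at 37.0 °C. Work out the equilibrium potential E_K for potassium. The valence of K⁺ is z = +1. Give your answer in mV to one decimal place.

-69.7 mV

E = (61.5/z) · log₁₀([K⁺]_out/[K⁺]_in) with z = +1.
= (61.5/1) · log₁₀(7.80/106) = 61.50 · log₁₀(0.07358)
= 61.50 · (-1.1332) = -69.69 mV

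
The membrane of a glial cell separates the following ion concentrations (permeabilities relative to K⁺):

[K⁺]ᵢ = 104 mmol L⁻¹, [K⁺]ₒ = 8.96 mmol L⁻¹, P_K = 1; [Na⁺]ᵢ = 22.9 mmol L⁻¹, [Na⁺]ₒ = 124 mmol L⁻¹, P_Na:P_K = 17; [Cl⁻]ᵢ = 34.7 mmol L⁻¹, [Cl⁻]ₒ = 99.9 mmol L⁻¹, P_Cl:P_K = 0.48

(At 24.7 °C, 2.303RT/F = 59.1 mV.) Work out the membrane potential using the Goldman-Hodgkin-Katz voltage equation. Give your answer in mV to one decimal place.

Vm = 59.1 · log₁₀[(Σ P·[cation]ₒ + Σ P·[anion]ᵢ) / (Σ P·[cation]ᵢ + Σ P·[anion]ₒ)]
Numerator = 1×8.96 + 17×124 + 0.48×34.7 = 2134
Denominator = 1×104 + 17×22.9 + 0.48×99.9 = 541.3
Vm = 59.1 · log₁₀(3.942) = 59.1 × (0.5957) = 35.21 mV

35.2 mV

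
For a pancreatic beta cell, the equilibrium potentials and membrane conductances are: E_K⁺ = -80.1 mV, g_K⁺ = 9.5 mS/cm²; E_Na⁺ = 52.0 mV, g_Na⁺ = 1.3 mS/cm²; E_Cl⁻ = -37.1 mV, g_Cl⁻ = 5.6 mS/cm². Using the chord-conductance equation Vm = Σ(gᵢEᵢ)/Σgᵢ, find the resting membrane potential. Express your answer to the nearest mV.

-55 mV

Σ gᵢEᵢ = 9.5·(-80.1) + 1.3·(52.0) + 5.6·(-37.1) = -901.11
Σ gᵢ = 9.5 + 1.3 + 5.6 = 16.4
Vm = -901.11 / 16.4 = -54.95 mV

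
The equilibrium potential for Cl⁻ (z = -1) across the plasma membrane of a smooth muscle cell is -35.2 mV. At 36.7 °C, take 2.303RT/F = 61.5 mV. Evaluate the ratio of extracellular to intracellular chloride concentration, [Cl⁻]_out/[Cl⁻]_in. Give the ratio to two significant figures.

log₁₀([out]/[in]) = E·z/(61.5) = -35.2 × -1 / 61.5 = 0.5724
[out]/[in] = 10^(0.5724) = 3.736

3.7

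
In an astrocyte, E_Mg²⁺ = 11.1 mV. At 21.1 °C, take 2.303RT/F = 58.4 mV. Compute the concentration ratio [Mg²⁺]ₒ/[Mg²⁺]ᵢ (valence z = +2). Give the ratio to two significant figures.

log₁₀([out]/[in]) = E·z/(58.4) = 11.1 × 2 / 58.4 = 0.3801
[out]/[in] = 10^(0.3801) = 2.4

2.4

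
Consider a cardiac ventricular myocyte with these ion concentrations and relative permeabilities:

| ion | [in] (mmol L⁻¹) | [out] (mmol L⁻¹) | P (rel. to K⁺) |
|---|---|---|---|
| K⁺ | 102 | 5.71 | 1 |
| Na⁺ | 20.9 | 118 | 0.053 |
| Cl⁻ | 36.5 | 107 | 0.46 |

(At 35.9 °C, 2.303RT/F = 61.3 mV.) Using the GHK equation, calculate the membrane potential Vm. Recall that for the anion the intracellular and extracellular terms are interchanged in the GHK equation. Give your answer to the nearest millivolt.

-44 mV

Vm = 61.3 · log₁₀[(Σ P·[cation]ₒ + Σ P·[anion]ᵢ) / (Σ P·[cation]ᵢ + Σ P·[anion]ₒ)]
Numerator = 1×5.71 + 0.053×118 + 0.46×36.5 = 28.75
Denominator = 1×102 + 0.053×20.9 + 0.46×107 = 152.3
Vm = 61.3 · log₁₀(0.18876) = 61.3 × (-0.7241) = -44.39 mV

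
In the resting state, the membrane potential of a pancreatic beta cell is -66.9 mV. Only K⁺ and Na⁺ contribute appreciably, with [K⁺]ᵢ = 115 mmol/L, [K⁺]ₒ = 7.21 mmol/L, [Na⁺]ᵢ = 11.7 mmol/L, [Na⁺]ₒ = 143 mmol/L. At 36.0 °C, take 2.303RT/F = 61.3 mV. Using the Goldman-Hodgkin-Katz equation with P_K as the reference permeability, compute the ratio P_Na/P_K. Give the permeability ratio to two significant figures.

Let α = P_Na/P_K. GHK: Vm = 61.3·log₁₀[(Kₒ + α·Naₒ)/(Kᵢ + α·Naᵢ)].
10^(Vm/61.3) = 10^(-66.9/61.3) = 0.08103
So 0.08103·(Kᵢ + α·Naᵢ) = Kₒ + α·Naₒ → α = (0.08103·115.0 − 7.21) / (143.0 − 0.08103·11.7)
α = (9.318 − 7.21) / (143.0 − 0.9481) = 2.108/142.1 = 0.01484

0.015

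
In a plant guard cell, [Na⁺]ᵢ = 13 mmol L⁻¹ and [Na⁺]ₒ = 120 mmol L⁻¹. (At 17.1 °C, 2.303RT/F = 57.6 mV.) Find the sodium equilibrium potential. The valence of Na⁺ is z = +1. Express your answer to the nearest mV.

56 mV

E = (57.6/z) · log₁₀([Na⁺]_out/[Na⁺]_in) with z = +1.
= (57.6/1) · log₁₀(120/13) = 57.60 · log₁₀(9.231)
= 57.60 · (0.9652) = 55.60 mV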